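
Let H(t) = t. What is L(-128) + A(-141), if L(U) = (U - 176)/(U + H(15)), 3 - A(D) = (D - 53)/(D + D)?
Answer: 79702/15933 ≈ 5.0023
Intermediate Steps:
A(D) = 3 - (-53 + D)/(2*D) (A(D) = 3 - (D - 53)/(D + D) = 3 - (-53 + D)/(2*D))
L(U) = (-176 + U)/(15 + U) (L(U) = (U - 176)/(U + 15) = (-176 + U)/(15 + U))
L(-128) + A(-141) = (-176 - 128)/(15 - 128) + (½)*(53 + 5*(-141))/(-141) = -304/(-113) + (½)*(-1/141)*(53 - 705) = -1/113*(-304) + (½)*(-1/141)*(-652) = 304/113 + 326/141 = 79702/15933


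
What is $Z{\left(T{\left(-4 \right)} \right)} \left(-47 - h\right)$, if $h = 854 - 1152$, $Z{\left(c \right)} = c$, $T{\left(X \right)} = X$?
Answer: $-1004$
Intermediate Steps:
$h = -298$ ($h = 854 - 1152 = -298$)
$Z{\left(T{\left(-4 \right)} \right)} \left(-47 - h\right) = - 4 \left(-47 - -298\right) = - 4 \left(-47 + 298\right) = \left(-4\right) 251 = -1004$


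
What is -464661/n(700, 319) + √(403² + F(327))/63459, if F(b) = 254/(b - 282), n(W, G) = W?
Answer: -464661/700 + √36543295/951885 ≈ -663.79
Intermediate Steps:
F(b) = 254/(-282 + b)
-464661/n(700, 319) + √(403² + F(327))/63459 = -464661/700 + √(403² + 254/(-282 + 327))/63459 = -464661*1/700 + √(162409 + 254/45)*(1/63459) = -464661/700 + √(162409 + 254*(1/45))*(1/63459) = -464661/700 + √(162409 + 254/45)*(1/63459) = -464661/700 + √(7308659/45)*(1/63459) = -464661/700 + (√36543295/15)*(1/63459) = -464661/700 + √36543295/951885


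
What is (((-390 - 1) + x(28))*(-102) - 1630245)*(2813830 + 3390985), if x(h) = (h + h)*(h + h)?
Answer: -11852654781525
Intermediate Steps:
x(h) = 4*h² (x(h) = (2*h)*(2*h) = 4*h²)
(((-390 - 1) + x(28))*(-102) - 1630245)*(2813830 + 3390985) = (((-390 - 1) + 4*28²)*(-102) - 1630245)*(2813830 + 3390985) = ((-391 + 4*784)*(-102) - 1630245)*6204815 = ((-391 + 3136)*(-102) - 1630245)*6204815 = (2745*(-102) - 1630245)*6204815 = (-279990 - 1630245)*6204815 = -1910235*6204815 = -11852654781525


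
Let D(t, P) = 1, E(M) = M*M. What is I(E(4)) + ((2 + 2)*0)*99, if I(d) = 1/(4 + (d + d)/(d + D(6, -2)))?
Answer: 17/100 ≈ 0.17000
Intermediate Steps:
E(M) = M**2
I(d) = 1/(4 + 2*d/(1 + d)) (I(d) = 1/(4 + (d + d)/(d + 1)) = 1/(4 + (2*d)/(1 + d)) = 1/(4 + 2*d/(1 + d)))
I(E(4)) + ((2 + 2)*0)*99 = (1 + 4**2)/(2*(2 + 3*4**2)) + ((2 + 2)*0)*99 = (1 + 16)/(2*(2 + 3*16)) + (4*0)*99 = (1/2)*17/(2 + 48) + 0*99 = (1/2)*17/50 + 0 = (1/2)*(1/50)*17 + 0 = 17/100 + 0 = 17/100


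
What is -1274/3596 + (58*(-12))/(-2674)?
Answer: -225965/2403926 ≈ -0.093998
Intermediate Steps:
-1274/3596 + (58*(-12))/(-2674) = -1274*1/3596 - 696*(-1/2674) = -637/1798 + 348/1337 = -225965/2403926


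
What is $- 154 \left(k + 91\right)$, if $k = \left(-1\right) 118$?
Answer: $4158$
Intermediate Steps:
$k = -118$
$- 154 \left(k + 91\right) = - 154 \left(-118 + 91\right) = \left(-154\right) \left(-27\right) = 4158$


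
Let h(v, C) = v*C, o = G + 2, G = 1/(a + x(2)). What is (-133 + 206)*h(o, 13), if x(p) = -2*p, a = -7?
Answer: 19929/11 ≈ 1811.7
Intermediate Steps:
G = -1/11 (G = 1/(-7 - 2*2) = 1/(-7 - 4) = 1/(-11) = -1/11 ≈ -0.090909)
o = 21/11 (o = -1/11 + 2 = 21/11 ≈ 1.9091)
h(v, C) = C*v
(-133 + 206)*h(o, 13) = (-133 + 206)*(13*(21/11)) = 73*(273/11) = 19929/11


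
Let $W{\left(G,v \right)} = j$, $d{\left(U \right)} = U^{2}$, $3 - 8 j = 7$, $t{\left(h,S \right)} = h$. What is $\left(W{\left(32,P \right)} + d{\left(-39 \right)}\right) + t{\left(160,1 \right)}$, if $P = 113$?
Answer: $\frac{3361}{2} \approx 1680.5$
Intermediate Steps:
$j = - \frac{1}{2}$ ($j = \frac{3}{8} - \frac{7}{8} = - \frac{1}{2} \approx -0.5$)
$W{\left(G,v \right)} = - \frac{1}{2}$
$\left(W{\left(32,P \right)} + d{\left(-39 \right)}\right) + t{\left(160,1 \right)} = \left(- \frac{1}{2} + \left(-39\right)^{2}\right) + 160 = \left(- \frac{1}{2} + 1521\right) + 160 = \frac{3041}{2} + 160 = \frac{3361}{2}$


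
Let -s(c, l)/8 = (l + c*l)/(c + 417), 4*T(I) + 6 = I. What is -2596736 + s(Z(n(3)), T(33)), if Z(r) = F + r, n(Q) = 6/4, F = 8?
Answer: -2215016942/853 ≈ -2.5967e+6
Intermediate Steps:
T(I) = -3/2 + I/4
n(Q) = 3/2 (n(Q) = 6*(¼) = 3/2)
Z(r) = 8 + r
s(c, l) = -8*(l + c*l)/(417 + c) (s(c, l) = -8*(l + c*l)/(c + 417) = -8*(l + c*l)/(417 + c))
-2596736 + s(Z(n(3)), T(33)) = -2596736 - 8*(-3/2 + (¼)*33)*(1 + (8 + 3/2))/(417 + (8 + 3/2)) = -2596736 - 8*(-3/2 + 33/4)*(1 + 19/2)/(417 + 19/2) = -2596736 - 8*27/4*21/2/853/2 = -2596736 - 8*27/4*2/853*21/2 = -2596736 - 1134/853 = -2215016942/853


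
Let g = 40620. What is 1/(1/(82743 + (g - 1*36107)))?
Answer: 87256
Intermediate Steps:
1/(1/(82743 + (g - 1*36107))) = 1/(1/(82743 + (40620 - 1*36107))) = 1/(1/(82743 + (40620 - 36107))) = 1/(1/(82743 + 4513)) = 1/(1/87256) = 87256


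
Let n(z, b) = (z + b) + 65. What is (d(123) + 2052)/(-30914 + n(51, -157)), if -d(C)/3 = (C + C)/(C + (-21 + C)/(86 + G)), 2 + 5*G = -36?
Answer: -5538692/83795185 ≈ -0.066098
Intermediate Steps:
G = -38/5 (G = -2/5 + (1/5)*(-36) = -2/5 - 36/5 = -38/5 ≈ -7.6000)
n(z, b) = 65 + b + z (n(z, b) = (b + z) + 65 = 65 + b + z)
d(C) = -6*C/(-15/56 + 397*C/392) (d(C) = -3*(C + C)/(C + (-21 + C)/(86 - 38/5)) = -3*2*C/(C + (-21 + C)/(392/5)) = -3*2*C/(C + (-21 + C)*(5/392)) = -3*2*C/(C + (-15/56 + 5*C/392)) = -3*2*C/(-15/56 + 397*C/392) = -6*C/(-15/56 + 397*C/392))
(d(123) + 2052)/(-30914 + n(51, -157)) = (-2352*123/(-105 + 397*123) + 2052)/(-30914 + (65 - 157 + 51)) = (-2352*123/(-105 + 48831) + 2052)/(-30914 - 41) = (-2352*123/48726 + 2052)/(-30955) = (-2352*123*1/48726 + 2052)*(-1/30955) = (-16072/2707 + 2052)*(-1/30955) = (5538692/2707)*(-1/30955) = -5538692/83795185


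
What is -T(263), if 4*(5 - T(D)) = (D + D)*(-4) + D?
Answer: -1861/4 ≈ -465.25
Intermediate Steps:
T(D) = 5 + 7*D/4 (T(D) = 5 - ((D + D)*(-4) + D)/4 = 5 - ((2*D)*(-4) + D)/4 = 5 - (-8*D + D)/4 = 5 - (-7)*D/4 = 5 + 7*D/4)
-T(263) = -(5 + (7/4)*263) = -(5 + 1841/4) = -1*1861/4 = -1861/4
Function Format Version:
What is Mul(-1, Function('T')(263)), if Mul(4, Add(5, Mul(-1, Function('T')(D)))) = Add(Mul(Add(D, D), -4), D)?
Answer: Rational(-1861, 4) ≈ -465.25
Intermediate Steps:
Function('T')(D) = Add(5, Mul(Rational(7, 4), D)) (Function('T')(D) = Add(5, Mul(Rational(-1, 4), Add(Mul(Add(D, D), -4), D))) = Add(5, Mul(Rational(-1, 4), Add(Mul(Mul(2, D), -4), D))) = Add(5, Mul(Rational(-1, 4), Add(Mul(-8, D), D))) = Add(5, Mul(Rational(-1, 4), Mul(-7, D))) = Add(5, Mul(Rational(7, 4), D)))
Mul(-1, Function('T')(263)) = Mul(-1, Add(5, Mul(Rational(7, 4), 263))) = Mul(-1, Add(5, Rational(1841, 4))) = Mul(-1, Rational(1861, 4)) = Rational(-1861, 4)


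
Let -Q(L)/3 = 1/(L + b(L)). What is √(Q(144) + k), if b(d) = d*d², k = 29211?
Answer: √1808842577648685/248844 ≈ 170.91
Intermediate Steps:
b(d) = d³
Q(L) = -3/(L + L³)
√(Q(144) + k) = √(-3/(144 + 144³) + 29211) = √(-3/(144 + 2985984) + 29211) = √(-3/2986128 + 29211) = √(-3*1/2986128 + 29211) = √(-1/995376 + 29211) = √(29075928335/995376) = √1808842577648685/248844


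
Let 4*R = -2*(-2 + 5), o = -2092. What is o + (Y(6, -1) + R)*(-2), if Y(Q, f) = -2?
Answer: -2085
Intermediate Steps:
R = -3/2 (R = (-2*(-2 + 5))/4 = (-2*3)/4 = (¼)*(-6) = -3/2 ≈ -1.5000)
o + (Y(6, -1) + R)*(-2) = -2092 + (-2 - 3/2)*(-2) = -2092 - 7/2*(-2) = -2092 + 7 = -2085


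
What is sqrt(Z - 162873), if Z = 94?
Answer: I*sqrt(162779) ≈ 403.46*I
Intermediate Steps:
sqrt(Z - 162873) = sqrt(94 - 162873) = sqrt(-162779) = I*sqrt(162779)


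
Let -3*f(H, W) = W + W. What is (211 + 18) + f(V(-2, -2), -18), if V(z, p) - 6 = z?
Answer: 241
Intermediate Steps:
V(z, p) = 6 + z
f(H, W) = -2*W/3 (f(H, W) = -(W + W)/3 = -2*W/3)
(211 + 18) + f(V(-2, -2), -18) = (211 + 18) - ⅔*(-18) = 229 + 12 = 241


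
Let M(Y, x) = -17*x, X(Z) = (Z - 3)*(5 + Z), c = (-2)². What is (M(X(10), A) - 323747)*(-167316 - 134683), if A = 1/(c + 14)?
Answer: 1759887998537/18 ≈ 9.7772e+10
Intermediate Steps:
c = 4
X(Z) = (-3 + Z)*(5 + Z)
A = 1/18 (A = 1/(4 + 14) = 1/18 ≈ 0.055556)
(M(X(10), A) - 323747)*(-167316 - 134683) = (-17*1/18 - 323747)*(-167316 - 134683) = (-17/18 - 323747)*(-301999) = -5827463/18*(-301999) = 1759887998537/18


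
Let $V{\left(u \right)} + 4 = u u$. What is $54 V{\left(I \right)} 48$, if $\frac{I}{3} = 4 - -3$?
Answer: $1132704$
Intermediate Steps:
$I = 21$ ($I = 3 \left(4 - -3\right) = 3 \left(4 + 3\right) = 3 \cdot 7 = 21$)
$V{\left(u \right)} = -4 + u^{2}$ ($V{\left(u \right)} = -4 + u u = -4 + u^{2}$)
$54 V{\left(I \right)} 48 = 54 \left(-4 + 21^{2}\right) 48 = 54 \left(-4 + 441\right) 48 = 54 \cdot 437 \cdot 48 = 23598 \cdot 48 = 1132704$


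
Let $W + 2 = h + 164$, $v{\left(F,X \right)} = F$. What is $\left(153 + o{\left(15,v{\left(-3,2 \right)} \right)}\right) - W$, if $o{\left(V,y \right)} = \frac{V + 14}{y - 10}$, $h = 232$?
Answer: $- \frac{3162}{13} \approx -243.23$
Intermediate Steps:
$o{\left(V,y \right)} = \frac{14 + V}{-10 + y}$
$W = 394$ ($W = -2 + \left(232 + 164\right) = -2 + 396 = 394$)
$\left(153 + o{\left(15,v{\left(-3,2 \right)} \right)}\right) - W = \left(153 + \frac{14 + 15}{-10 - 3}\right) - 394 = \left(153 + \frac{1}{-13} \cdot 29\right) - 394 = \left(153 - \frac{29}{13}\right) - 394 = \frac{1960}{13} - 394 = - \frac{3162}{13}$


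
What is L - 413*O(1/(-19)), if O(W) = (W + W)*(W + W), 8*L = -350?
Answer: -69783/1444 ≈ -48.326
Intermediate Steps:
L = -175/4 (L = (⅛)*(-350) = -175/4 ≈ -43.750)
O(W) = 4*W² (O(W) = (2*W)*(2*W) = 4*W²)
L - 413*O(1/(-19)) = -175/4 - 1652*(1/(-19))² = -175/4 - 1652*(-1/19)² = -175/4 - 1652/361 = -69783/1444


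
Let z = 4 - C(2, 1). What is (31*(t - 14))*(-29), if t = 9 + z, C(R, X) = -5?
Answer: -3596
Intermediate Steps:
z = 9 (z = 4 - 1*(-5) = 4 + 5 = 9)
t = 18 (t = 9 + 9 = 18)
(31*(t - 14))*(-29) = (31*(18 - 14))*(-29) = (31*4)*(-29) = 124*(-29) = -3596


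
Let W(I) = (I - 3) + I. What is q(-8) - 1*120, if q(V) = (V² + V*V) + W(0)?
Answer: 5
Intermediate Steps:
W(I) = -3 + 2*I (W(I) = (-3 + I) + I = -3 + 2*I)
q(V) = -3 + 2*V² (q(V) = (V² + V*V) + (-3 + 2*0) = (V² + V²) + (-3 + 0) = 2*V² - 3 = -3 + 2*V²)
q(-8) - 1*120 = (-3 + 2*(-8)²) - 1*120 = (-3 + 2*64) - 120 = (-3 + 128) - 120 = 125 - 120 = 5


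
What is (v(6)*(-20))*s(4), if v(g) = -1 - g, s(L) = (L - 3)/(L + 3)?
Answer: 20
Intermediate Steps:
s(L) = (-3 + L)/(3 + L)
(v(6)*(-20))*s(4) = ((-1 - 1*6)*(-20))*((-3 + 4)/(3 + 4)) = ((-1 - 6)*(-20))*(1/7) = (-7*(-20))*((⅐)*1) = 140*(⅐) = 20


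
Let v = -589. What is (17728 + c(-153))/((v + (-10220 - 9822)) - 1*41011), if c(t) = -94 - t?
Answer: -363/1258 ≈ -0.28855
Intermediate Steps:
(17728 + c(-153))/((v + (-10220 - 9822)) - 1*41011) = (17728 + (-94 - 1*(-153)))/((-589 + (-10220 - 9822)) - 1*41011) = (17728 + (-94 + 153))/((-589 - 20042) - 41011) = (17728 + 59)/(-20631 - 41011) = 17787/(-61642) = 17787*(-1/61642) = -363/1258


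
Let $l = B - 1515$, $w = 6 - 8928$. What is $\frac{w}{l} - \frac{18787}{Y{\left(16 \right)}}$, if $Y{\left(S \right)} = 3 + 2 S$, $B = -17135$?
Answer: $- \frac{35006528}{65275} \approx -536.29$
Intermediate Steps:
$w = -8922$ ($w = 6 - 8928 = -8922$)
$l = -18650$ ($l = -17135 - 1515 = -18650$)
$\frac{w}{l} - \frac{18787}{Y{\left(16 \right)}} = - \frac{8922}{-18650} - \frac{18787}{3 + 2 \cdot 16} = \left(-8922\right) \left(- \frac{1}{18650}\right) - \frac{18787}{3 + 32} = \frac{4461}{9325} - \frac{18787}{35} = - \frac{35006528}{65275}$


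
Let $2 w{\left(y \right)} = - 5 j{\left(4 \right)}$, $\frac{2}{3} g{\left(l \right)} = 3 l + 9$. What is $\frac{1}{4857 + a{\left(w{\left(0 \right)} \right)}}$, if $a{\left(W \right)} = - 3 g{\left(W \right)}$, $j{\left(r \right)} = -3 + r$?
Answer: $\frac{4}{19401} \approx 0.00020618$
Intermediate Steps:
$g{\left(l \right)} = \frac{27}{2} + \frac{9 l}{2}$ ($g{\left(l \right)} = \frac{3 \left(3 l + 9\right)}{2} = \frac{3 \left(9 + 3 l\right)}{2} = \frac{27}{2} + \frac{9 l}{2}$)
$w{\left(y \right)} = - \frac{5}{2}$ ($w{\left(y \right)} = \frac{\left(-5\right) \left(-3 + 4\right)}{2} = \frac{\left(-5\right) 1}{2} = \frac{1}{2} \left(-5\right) = - \frac{5}{2}$)
$a{\left(W \right)} = - \frac{81}{2} - \frac{27 W}{2}$ ($a{\left(W \right)} = - 3 \left(\frac{27}{2} + \frac{9 W}{2}\right) = - \frac{81}{2} - \frac{27 W}{2}$)
$\frac{1}{4857 + a{\left(w{\left(0 \right)} \right)}} = \frac{1}{4857 - \frac{27}{4}} = \frac{1}{\frac{19401}{4}} = \frac{4}{19401}$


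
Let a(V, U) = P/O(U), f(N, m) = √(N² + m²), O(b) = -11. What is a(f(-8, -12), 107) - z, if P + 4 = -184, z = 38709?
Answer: -425611/11 ≈ -38692.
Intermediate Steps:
P = -188 (P = -4 - 184 = -188)
a(V, U) = 188/11 (a(V, U) = -188/(-11) = -188*(-1/11) = 188/11)
a(f(-8, -12), 107) - z = 188/11 - 1*38709 = 188/11 - 38709 = -425611/11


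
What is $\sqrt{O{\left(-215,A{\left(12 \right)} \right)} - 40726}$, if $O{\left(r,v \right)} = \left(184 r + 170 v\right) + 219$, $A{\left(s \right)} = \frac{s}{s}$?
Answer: $i \sqrt{79897} \approx 282.66 i$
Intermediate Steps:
$A{\left(s \right)} = 1$
$O{\left(r,v \right)} = 219 + 170 v + 184 r$ ($O{\left(r,v \right)} = \left(170 v + 184 r\right) + 219 = 219 + 170 v + 184 r$)
$\sqrt{O{\left(-215,A{\left(12 \right)} \right)} - 40726} = \sqrt{\left(219 + 170 \cdot 1 + 184 \left(-215\right)\right) - 40726} = \sqrt{\left(219 + 170 - 39560\right) - 40726} = \sqrt{-39171 - 40726} = \sqrt{-79897} = i \sqrt{79897}$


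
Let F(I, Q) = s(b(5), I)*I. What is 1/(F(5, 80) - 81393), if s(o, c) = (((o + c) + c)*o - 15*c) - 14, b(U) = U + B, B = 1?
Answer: -1/81358 ≈ -1.2291e-5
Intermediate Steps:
b(U) = 1 + U (b(U) = U + 1 = 1 + U)
s(o, c) = -14 - 15*c + o*(o + 2*c) (s(o, c) = (((c + o) + c)*o - 15*c) - 14 = ((o + 2*c)*o - 15*c) - 14 = (o*(o + 2*c) - 15*c) - 14 = (-15*c + o*(o + 2*c)) - 14 = -14 - 15*c + o*(o + 2*c))
F(I, Q) = I*(22 - 3*I) (F(I, Q) = (-14 + (1 + 5)**2 - 15*I + 2*I*(1 + 5))*I = (-14 + 6**2 - 15*I + 2*I*6)*I = (-14 + 36 - 15*I + 12*I)*I = (22 - 3*I)*I = I*(22 - 3*I))
1/(F(5, 80) - 81393) = 1/(5*(22 - 3*5) - 81393) = 1/(5*(22 - 15) - 81393) = 1/(5*7 - 81393) = 1/(35 - 81393) = 1/(-81358) = -1/81358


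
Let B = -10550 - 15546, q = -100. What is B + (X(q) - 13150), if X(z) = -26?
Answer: -39272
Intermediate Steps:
B = -26096
B + (X(q) - 13150) = -26096 + (-26 - 13150) = -26096 - 13176 = -39272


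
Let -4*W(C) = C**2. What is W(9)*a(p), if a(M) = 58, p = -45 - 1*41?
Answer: -2349/2 ≈ -1174.5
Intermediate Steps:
p = -86 (p = -45 - 41 = -86)
W(C) = -C**2/4
W(9)*a(p) = -1/4*9**2*58 = -1/4*81*58 = -81/4*58 = -2349/2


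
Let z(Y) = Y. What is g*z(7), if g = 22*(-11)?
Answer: -1694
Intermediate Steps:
g = -242
g*z(7) = -242*7 = -1694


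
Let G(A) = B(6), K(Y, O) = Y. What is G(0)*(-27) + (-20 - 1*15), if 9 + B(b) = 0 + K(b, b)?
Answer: 46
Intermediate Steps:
B(b) = -9 + b (B(b) = -9 + (0 + b) = -9 + b)
G(A) = -3 (G(A) = -9 + 6 = -3)
G(0)*(-27) + (-20 - 1*15) = -3*(-27) + (-20 - 1*15) = 81 + (-20 - 15) = 81 - 35 = 46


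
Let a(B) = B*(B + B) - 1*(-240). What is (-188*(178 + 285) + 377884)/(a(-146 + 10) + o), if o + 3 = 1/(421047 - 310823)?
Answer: 32057548160/4103529297 ≈ 7.8122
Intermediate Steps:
o = -330671/110224 (o = -3 + 1/(421047 - 310823) = -3 + 1/110224 = -330671/110224 ≈ -3.0000)
a(B) = 240 + 2*B² (a(B) = B*(2*B) + 240 = 2*B² + 240 = 240 + 2*B²)
(-188*(178 + 285) + 377884)/(a(-146 + 10) + o) = (-188*(178 + 285) + 377884)/((240 + 2*(-146 + 10)²) - 330671/110224) = (-188*463 + 377884)/((240 + 2*(-136)²) - 330671/110224) = (-87044 + 377884)/((240 + 2*18496) - 330671/110224) = 290840/((240 + 36992) - 330671/110224) = 290840/(37232 - 330671/110224) = 290840/(4103529297/110224) = 290840*(110224/4103529297) = 32057548160/4103529297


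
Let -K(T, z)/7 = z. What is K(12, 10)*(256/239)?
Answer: -17920/239 ≈ -74.979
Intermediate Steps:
K(T, z) = -7*z
K(12, 10)*(256/239) = (-7*10)*(256/239) = -17920/239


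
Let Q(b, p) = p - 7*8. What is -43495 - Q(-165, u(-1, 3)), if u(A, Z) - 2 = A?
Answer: -43440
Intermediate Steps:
u(A, Z) = 2 + A
Q(b, p) = -56 + p (Q(b, p) = p - 56 = -56 + p)
-43495 - Q(-165, u(-1, 3)) = -43495 - (-56 + (2 - 1)) = -43495 - (-56 + 1) = -43495 - 1*(-55) = -43495 + 55 = -43440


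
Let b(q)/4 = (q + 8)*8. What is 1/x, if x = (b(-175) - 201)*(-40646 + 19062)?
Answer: 1/119683280 ≈ 8.3554e-9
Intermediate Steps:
b(q) = 256 + 32*q (b(q) = 4*((q + 8)*8) = 4*((8 + q)*8) = 4*(64 + 8*q) = 256 + 32*q)
x = 119683280 (x = ((256 + 32*(-175)) - 201)*(-40646 + 19062) = ((256 - 5600) - 201)*(-21584) = (-5344 - 201)*(-21584) = -5545*(-21584) = 119683280)
1/x = 1/119683280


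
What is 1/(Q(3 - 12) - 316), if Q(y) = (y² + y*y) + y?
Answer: -1/163 ≈ -0.0061350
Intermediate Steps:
Q(y) = y + 2*y² (Q(y) = (y² + y²) + y = 2*y² + y = y + 2*y²)
1/(Q(3 - 12) - 316) = 1/((3 - 12)*(1 + 2*(3 - 12)) - 316) = 1/(-9*(1 + 2*(-9)) - 316) = 1/(-9*(1 - 18) - 316) = 1/(-9*(-17) - 316) = 1/(153 - 316) = 1/(-163) = -1/163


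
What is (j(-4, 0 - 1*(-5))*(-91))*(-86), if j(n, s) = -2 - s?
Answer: -54782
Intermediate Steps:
(j(-4, 0 - 1*(-5))*(-91))*(-86) = ((-2 - (0 - 1*(-5)))*(-91))*(-86) = ((-2 - (0 + 5))*(-91))*(-86) = ((-2 - 1*5)*(-91))*(-86) = ((-2 - 5)*(-91))*(-86) = -7*(-91)*(-86) = 637*(-86) = -54782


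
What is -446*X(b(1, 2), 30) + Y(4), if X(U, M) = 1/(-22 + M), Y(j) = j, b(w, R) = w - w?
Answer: -207/4 ≈ -51.750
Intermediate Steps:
b(w, R) = 0
-446*X(b(1, 2), 30) + Y(4) = -446/(-22 + 30) + 4 = -446/8 + 4 = -446*1/8 + 4 = -223/4 + 4 = -207/4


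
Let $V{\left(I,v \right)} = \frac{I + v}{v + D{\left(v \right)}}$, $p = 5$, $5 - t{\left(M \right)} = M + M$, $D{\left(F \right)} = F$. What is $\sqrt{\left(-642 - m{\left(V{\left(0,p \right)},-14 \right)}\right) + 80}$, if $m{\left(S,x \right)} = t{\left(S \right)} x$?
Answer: $i \sqrt{506} \approx 22.494 i$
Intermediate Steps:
$t{\left(M \right)} = 5 - 2 M$ ($t{\left(M \right)} = 5 - \left(M + M\right) = 5 - 2 M$)
$V{\left(I,v \right)} = \frac{I + v}{2 v}$ ($V{\left(I,v \right)} = \frac{I + v}{v + v} = \frac{I + v}{2 v}$)
$m{\left(S,x \right)} = x \left(5 - 2 S\right)$ ($m{\left(S,x \right)} = \left(5 - 2 S\right) x = x \left(5 - 2 S\right)$)
$\sqrt{\left(-642 - m{\left(V{\left(0,p \right)},-14 \right)}\right) + 80} = \sqrt{\left(-642 - - 14 \left(5 - 2 \frac{0 + 5}{2 \cdot 5}\right)\right) + 80} = \sqrt{\left(-642 - - 14 \left(5 - 2 \cdot \frac{1}{2} \cdot \frac{1}{5} \cdot 5\right)\right) + 80} = \sqrt{\left(-642 - - 14 \left(5 - 1\right)\right) + 80} = \sqrt{\left(-642 - \left(-14\right) 4\right) + 80} = \sqrt{\left(-642 - -56\right) + 80} = \sqrt{\left(-642 + 56\right) + 80} = \sqrt{-586 + 80} = \sqrt{-506} = i \sqrt{506}$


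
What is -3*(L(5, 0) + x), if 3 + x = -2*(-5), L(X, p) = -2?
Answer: -15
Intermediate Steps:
x = 7 (x = -3 - 2*(-5) = -3 + 10 = 7)
-3*(L(5, 0) + x) = -3*(-2 + 7) = -3*5 = -15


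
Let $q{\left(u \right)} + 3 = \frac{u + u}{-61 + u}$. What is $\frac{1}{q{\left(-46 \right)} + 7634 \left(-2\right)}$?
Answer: $- \frac{107}{1633905} \approx -6.5487 \cdot 10^{-5}$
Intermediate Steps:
$q{\left(u \right)} = -3 + \frac{2 u}{-61 + u}$ ($q{\left(u \right)} = -3 + \frac{u + u}{-61 + u} = -3 + \frac{2 u}{-61 + u}$)
$\frac{1}{q{\left(-46 \right)} + 7634 \left(-2\right)} = \frac{1}{\frac{183 - -46}{-61 - 46} + 7634 \left(-2\right)} = \frac{1}{\frac{183 + 46}{-107} - 15268} = \frac{1}{\left(- \frac{1}{107}\right) 229 - 15268} = \frac{1}{- \frac{229}{107} - 15268} = \frac{1}{- \frac{1633905}{107}} = - \frac{107}{1633905}$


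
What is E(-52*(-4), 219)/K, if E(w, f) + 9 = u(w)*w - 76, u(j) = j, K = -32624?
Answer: -43179/32624 ≈ -1.3235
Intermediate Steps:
E(w, f) = -85 + w² (E(w, f) = -9 + (w*w - 76) = -9 + (w² - 76) = -9 + (-76 + w²) = -85 + w²)
E(-52*(-4), 219)/K = (-85 + (-52*(-4))²)/(-32624) = (-85 + 208²)*(-1/32624) = (-85 + 43264)*(-1/32624) = 43179*(-1/32624) = -43179/32624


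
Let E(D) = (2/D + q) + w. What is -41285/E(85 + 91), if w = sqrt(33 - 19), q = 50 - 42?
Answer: -2561321400/388609 + 319711040*sqrt(14)/388609 ≈ -3512.7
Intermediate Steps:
q = 8
w = sqrt(14) ≈ 3.7417
E(D) = 8 + sqrt(14) + 2/D (E(D) = (2/D + 8) + sqrt(14) = (8 + 2/D) + sqrt(14) = 8 + sqrt(14) + 2/D)
-41285/E(85 + 91) = -41285/(8 + sqrt(14) + 2/(85 + 91)) = -41285/(8 + sqrt(14) + 2/176) = -41285/(8 + sqrt(14) + 2*(1/176)) = -41285/(8 + sqrt(14) + 1/88) = -41285/(705/88 + sqrt(14))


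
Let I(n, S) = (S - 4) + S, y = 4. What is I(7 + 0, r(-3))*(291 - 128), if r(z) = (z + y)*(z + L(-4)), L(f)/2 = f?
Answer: -4238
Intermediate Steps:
L(f) = 2*f
r(z) = (-8 + z)*(4 + z) (r(z) = (z + 4)*(z + 2*(-4)) = (4 + z)*(z - 8) = (4 + z)*(-8 + z) = (-8 + z)*(4 + z))
I(n, S) = -4 + 2*S (I(n, S) = (-4 + S) + S = -4 + 2*S)
I(7 + 0, r(-3))*(291 - 128) = (-4 + 2*(-32 + (-3)² - 4*(-3)))*(291 - 128) = (-4 + 2*(-32 + 9 + 12))*163 = (-4 + 2*(-11))*163 = (-4 - 22)*163 = -26*163 = -4238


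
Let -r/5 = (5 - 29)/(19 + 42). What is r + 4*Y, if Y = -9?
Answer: -2076/61 ≈ -34.033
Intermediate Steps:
r = 120/61 (r = -5*(5 - 29)/(19 + 42) = -(-120)/61 = -5*(-24/61) = 120/61 ≈ 1.9672)
r + 4*Y = 120/61 + 4*(-9) = 120/61 - 36 = -2076/61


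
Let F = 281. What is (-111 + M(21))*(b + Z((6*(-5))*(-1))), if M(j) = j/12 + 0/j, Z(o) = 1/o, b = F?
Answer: -3684347/120 ≈ -30703.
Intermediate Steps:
b = 281
Z(o) = 1/o
M(j) = j/12 (M(j) = j*(1/12) + 0 = j/12 + 0 = j/12)
(-111 + M(21))*(b + Z((6*(-5))*(-1))) = (-111 + (1/12)*21)*(281 + 1/((6*(-5))*(-1))) = (-111 + 7/4)*(281 + 1/(-30*(-1))) = -437*(281 + 1/30)/4 = -437/4*8431/30 = -3684347/120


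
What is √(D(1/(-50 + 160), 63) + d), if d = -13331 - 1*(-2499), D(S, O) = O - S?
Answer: I*√130305010/110 ≈ 103.77*I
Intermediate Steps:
d = -10832 (d = -13331 + 2499 = -10832)
√(D(1/(-50 + 160), 63) + d) = √((63 - 1/(-50 + 160)) - 10832) = √((63 - 1/110) - 10832) = √(6929/110 - 10832) = √(-1184591/110) = I*√130305010/110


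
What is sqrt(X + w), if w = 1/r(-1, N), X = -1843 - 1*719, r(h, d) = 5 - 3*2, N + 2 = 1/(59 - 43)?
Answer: I*sqrt(2563) ≈ 50.626*I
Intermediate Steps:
N = -31/16 (N = -2 + 1/(59 - 43) = -2 + 1/16 = -31/16 ≈ -1.9375)
r(h, d) = -1 (r(h, d) = 5 - 6 = -1)
X = -2562 (X = -1843 - 719 = -2562)
w = -1 (w = 1/(-1) = -1)
sqrt(X + w) = sqrt(-2562 - 1) = sqrt(-2563) = I*sqrt(2563)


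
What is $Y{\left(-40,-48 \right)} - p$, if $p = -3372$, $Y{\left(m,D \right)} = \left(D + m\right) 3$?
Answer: $3108$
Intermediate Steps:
$Y{\left(m,D \right)} = 3 D + 3 m$
$Y{\left(-40,-48 \right)} - p = \left(3 \left(-48\right) + 3 \left(-40\right)\right) - -3372 = \left(-144 - 120\right) + 3372 = -264 + 3372 = 3108$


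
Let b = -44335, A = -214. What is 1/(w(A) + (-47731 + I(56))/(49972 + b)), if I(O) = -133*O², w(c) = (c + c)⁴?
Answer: 5637/189157301509453 ≈ 2.9801e-11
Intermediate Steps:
w(c) = 16*c⁴ (w(c) = (2*c)⁴ = 16*c⁴)
1/(w(A) + (-47731 + I(56))/(49972 + b)) = 1/(16*(-214)⁴ + (-47731 - 133*56²)/(49972 - 44335)) = 1/(16*2097273616 + (-47731 - 133*3136)/5637) = 1/(33556377856 + (-47731 - 417088)*(1/5637)) = 1/(33556377856 - 464819*1/5637) = 1/(33556377856 - 464819/5637) = 1/(189157301509453/5637) = 5637/189157301509453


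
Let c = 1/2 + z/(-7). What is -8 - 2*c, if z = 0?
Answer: -9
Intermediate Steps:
c = 1/2 (c = 1/2 + 0/(-7) = 1*(1/2) + 0*(-1/7) = 1/2 + 0 = 1/2 ≈ 0.50000)
-8 - 2*c = -8 - 2*1/2 = -8 - 1 = -9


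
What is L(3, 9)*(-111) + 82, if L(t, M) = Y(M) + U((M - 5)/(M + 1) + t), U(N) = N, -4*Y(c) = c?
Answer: -913/20 ≈ -45.650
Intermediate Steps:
Y(c) = -c/4
L(t, M) = t - M/4 + (-5 + M)/(1 + M) (L(t, M) = -M/4 + ((M - 5)/(M + 1) + t) = -M/4 + ((-5 + M)/(1 + M) + t) = -M/4 + (t + (-5 + M)/(1 + M)) = t - M/4 + (-5 + M)/(1 + M))
L(3, 9)*(-111) + 82 = ((-5 + 9 + 3*(1 + 9) - ¼*9*(1 + 9))/(1 + 9))*(-111) + 82 = ((-5 + 9 + 3*10 - ¼*9*10)/10)*(-111) + 82 = ((-5 + 9 + 30 - 45/2)/10)*(-111) + 82 = ((⅒)*(23/2))*(-111) + 82 = (23/20)*(-111) + 82 = -2553/20 + 82 = -913/20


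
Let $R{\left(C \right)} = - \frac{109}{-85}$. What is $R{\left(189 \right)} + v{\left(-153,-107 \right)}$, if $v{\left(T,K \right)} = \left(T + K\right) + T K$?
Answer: $\frac{1369544}{85} \approx 16112.0$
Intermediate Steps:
$R{\left(C \right)} = \frac{109}{85}$ ($R{\left(C \right)} = \left(-109\right) \left(- \frac{1}{85}\right) = \frac{109}{85}$)
$v{\left(T,K \right)} = K + T + K T$ ($v{\left(T,K \right)} = \left(K + T\right) + K T = K + T + K T$)
$R{\left(189 \right)} + v{\left(-153,-107 \right)} = \frac{109}{85} - -16111 = \frac{109}{85} + 16111 = \frac{1369544}{85}$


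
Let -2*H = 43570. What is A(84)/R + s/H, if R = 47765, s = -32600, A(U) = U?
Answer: 311793788/208112105 ≈ 1.4982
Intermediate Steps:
H = -21785 (H = -½*43570 = -21785)
A(84)/R + s/H = 84/47765 - 32600/(-21785) = 84*(1/47765) - 32600*(-1/21785) = 84/47765 + 6520/4357 = 311793788/208112105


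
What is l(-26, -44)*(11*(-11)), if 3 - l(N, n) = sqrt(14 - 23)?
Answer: -363 + 363*I ≈ -363.0 + 363.0*I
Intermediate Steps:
l(N, n) = 3 - 3*I (l(N, n) = 3 - sqrt(14 - 23) = 3 - sqrt(-9) = 3 - 3*I)
l(-26, -44)*(11*(-11)) = (3 - 3*I)*(11*(-11)) = (3 - 3*I)*(-121) = -363 + 363*I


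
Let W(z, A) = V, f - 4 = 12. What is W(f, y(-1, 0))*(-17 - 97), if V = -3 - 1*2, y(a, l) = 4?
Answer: 570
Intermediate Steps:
f = 16 (f = 4 + 12 = 16)
V = -5 (V = -3 - 2 = -5)
W(z, A) = -5
W(f, y(-1, 0))*(-17 - 97) = -5*(-17 - 97) = -5*(-114) = 570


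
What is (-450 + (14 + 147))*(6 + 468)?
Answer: -136986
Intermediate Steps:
(-450 + (14 + 147))*(6 + 468) = (-450 + 161)*474 = -289*474 = -136986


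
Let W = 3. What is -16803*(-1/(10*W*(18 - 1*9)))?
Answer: 1867/30 ≈ 62.233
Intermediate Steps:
-16803*(-1/(10*W*(18 - 1*9))) = -16803*(-1/(30*(18 - 1*9))) = -16803*(-1/(30*(18 - 9))) = -16803/((-30*9)) = -16803/(-270) = -16803*(-1/270) = 1867/30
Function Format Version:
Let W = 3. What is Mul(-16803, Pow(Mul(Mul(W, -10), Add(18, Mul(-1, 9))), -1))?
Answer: Rational(1867, 30) ≈ 62.233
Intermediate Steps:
Mul(-16803, Pow(Mul(Mul(W, -10), Add(18, Mul(-1, 9))), -1)) = Mul(-16803, Pow(Mul(Mul(3, -10), Add(18, Mul(-1, 9))), -1)) = Mul(-16803, Pow(Mul(-30, Add(18, -9)), -1)) = Mul(-16803, Pow(Mul(-30, 9), -1)) = Mul(-16803, Pow(-270, -1)) = Mul(-16803, Rational(-1, 270)) = Rational(1867, 30)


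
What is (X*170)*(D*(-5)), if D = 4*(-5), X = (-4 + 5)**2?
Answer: 17000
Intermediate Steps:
X = 1 (X = 1**2 = 1)
D = -20
(X*170)*(D*(-5)) = (1*170)*(-20*(-5)) = 170*100 = 17000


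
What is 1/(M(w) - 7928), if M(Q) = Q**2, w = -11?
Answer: -1/7807 ≈ -0.00012809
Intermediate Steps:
1/(M(w) - 7928) = 1/((-11)**2 - 7928) = 1/(121 - 7928) = 1/(-7807) = -1/7807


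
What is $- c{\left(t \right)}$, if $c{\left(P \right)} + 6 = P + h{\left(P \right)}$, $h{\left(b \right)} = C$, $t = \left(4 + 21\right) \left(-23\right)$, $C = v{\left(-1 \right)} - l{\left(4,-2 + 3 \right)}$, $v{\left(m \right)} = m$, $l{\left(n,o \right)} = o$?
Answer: $583$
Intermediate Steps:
$C = -2$ ($C = -1 - \left(-2 + 3\right) = -1 - 1 = -2$)
$t = -575$ ($t = 25 \left(-23\right) = -575$)
$h{\left(b \right)} = -2$
$c{\left(P \right)} = -8 + P$ ($c{\left(P \right)} = -6 + \left(P - 2\right) = -6 + \left(-2 + P\right) = -8 + P$)
$- c{\left(t \right)} = - (-8 - 575) = \left(-1\right) \left(-583\right) = 583$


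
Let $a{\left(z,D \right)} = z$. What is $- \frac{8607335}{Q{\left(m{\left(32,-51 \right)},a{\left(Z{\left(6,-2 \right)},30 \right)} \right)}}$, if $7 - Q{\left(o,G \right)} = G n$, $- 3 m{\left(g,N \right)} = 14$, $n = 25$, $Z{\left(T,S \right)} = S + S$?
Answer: $- \frac{8607335}{107} \approx -80442.0$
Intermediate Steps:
$Z{\left(T,S \right)} = 2 S$
$m{\left(g,N \right)} = - \frac{14}{3}$ ($m{\left(g,N \right)} = \left(- \frac{1}{3}\right) 14 = - \frac{14}{3}$)
$Q{\left(o,G \right)} = 7 - 25 G$ ($Q{\left(o,G \right)} = 7 - G 25 = 7 - 25 G$)
$- \frac{8607335}{Q{\left(m{\left(32,-51 \right)},a{\left(Z{\left(6,-2 \right)},30 \right)} \right)}} = - \frac{8607335}{7 - 25 \cdot 2 \left(-2\right)} = - \frac{8607335}{7 - -100} = - \frac{8607335}{7 + 100} = - \frac{8607335}{107}$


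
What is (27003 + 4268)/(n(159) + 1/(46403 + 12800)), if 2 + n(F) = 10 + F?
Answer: 1851337013/9886902 ≈ 187.25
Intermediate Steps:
n(F) = 8 + F (n(F) = -2 + (10 + F) = 8 + F)
(27003 + 4268)/(n(159) + 1/(46403 + 12800)) = (27003 + 4268)/((8 + 159) + 1/(46403 + 12800)) = 31271/(167 + 1/59203) = 31271/(9886902/59203) = 31271*(59203/9886902) = 1851337013/9886902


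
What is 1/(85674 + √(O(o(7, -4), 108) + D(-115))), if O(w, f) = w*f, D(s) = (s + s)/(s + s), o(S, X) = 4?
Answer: 85674/7340033843 - √433/7340033843 ≈ 1.1669e-5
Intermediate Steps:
D(s) = 1 (D(s) = (2*s)/((2*s)) = (2*s)*(1/(2*s)) = 1)
O(w, f) = f*w
1/(85674 + √(O(o(7, -4), 108) + D(-115))) = 1/(85674 + √(108*4 + 1)) = 1/(85674 + √(432 + 1)) = 1/(85674 + √433)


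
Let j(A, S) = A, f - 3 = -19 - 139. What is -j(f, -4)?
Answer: 155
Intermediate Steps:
f = -155 (f = 3 + (-19 - 139) = 3 - 158 = -155)
-j(f, -4) = -1*(-155) = 155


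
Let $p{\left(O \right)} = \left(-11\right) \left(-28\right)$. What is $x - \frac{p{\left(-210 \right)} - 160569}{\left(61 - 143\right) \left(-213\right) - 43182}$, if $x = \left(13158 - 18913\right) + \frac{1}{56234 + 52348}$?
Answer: $- \frac{2681176250291}{465382452} \approx -5761.2$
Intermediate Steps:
$p{\left(O \right)} = 308$
$x = - \frac{624889409}{108582}$ ($x = -5755 + \frac{1}{108582} = - \frac{624889409}{108582} \approx -5755.0$)
$x - \frac{p{\left(-210 \right)} - 160569}{\left(61 - 143\right) \left(-213\right) - 43182} = - \frac{624889409}{108582} - \frac{308 - 160569}{\left(61 - 143\right) \left(-213\right) - 43182} = - \frac{624889409}{108582} - - \frac{160261}{\left(-82\right) \left(-213\right) - 43182} = - \frac{624889409}{108582} - - \frac{160261}{17466 - 43182} = - \frac{624889409}{108582} - - \frac{160261}{-25716} = - \frac{624889409}{108582} - \left(-160261\right) \left(- \frac{1}{25716}\right) = - \frac{624889409}{108582} - \frac{160261}{25716} = - \frac{2681176250291}{465382452}$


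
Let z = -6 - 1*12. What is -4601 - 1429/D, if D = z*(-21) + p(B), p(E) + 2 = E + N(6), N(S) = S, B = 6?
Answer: -1786617/388 ≈ -4604.7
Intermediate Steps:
z = -18 (z = -6 - 12 = -18)
p(E) = 4 + E (p(E) = -2 + (E + 6) = -2 + (6 + E) = 4 + E)
D = 388 (D = -18*(-21) + (4 + 6) = 378 + 10 = 388)
-4601 - 1429/D = -4601 - 1429/388 = -1786617/388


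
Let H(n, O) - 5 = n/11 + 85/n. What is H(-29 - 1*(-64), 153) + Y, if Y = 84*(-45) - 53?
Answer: -294324/77 ≈ -3822.4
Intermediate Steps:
H(n, O) = 5 + 85/n + n/11 (H(n, O) = 5 + (n/11 + 85/n) = 5 + (85/n + n/11) = 5 + 85/n + n/11)
Y = -3833 (Y = -3780 - 53 = -3833)
H(-29 - 1*(-64), 153) + Y = (5 + 85/(-29 - 1*(-64)) + (-29 - 1*(-64))/11) - 3833 = (5 + 85/(-29 + 64) + (-29 + 64)/11) - 3833 = (5 + 85/35 + (1/11)*35) - 3833 = (5 + 85*(1/35) + 35/11) - 3833 = (5 + 17/7 + 35/11) - 3833 = 817/77 - 3833 = -294324/77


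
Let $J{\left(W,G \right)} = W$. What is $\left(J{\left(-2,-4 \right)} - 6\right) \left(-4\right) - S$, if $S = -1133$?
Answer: $1165$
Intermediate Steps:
$\left(J{\left(-2,-4 \right)} - 6\right) \left(-4\right) - S = \left(-2 - 6\right) \left(-4\right) - -1133 = \left(-8\right) \left(-4\right) + 1133 = 32 + 1133 = 1165$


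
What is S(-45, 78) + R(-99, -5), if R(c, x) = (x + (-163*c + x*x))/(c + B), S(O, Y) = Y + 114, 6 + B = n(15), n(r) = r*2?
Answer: -1757/75 ≈ -23.427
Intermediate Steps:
n(r) = 2*r
B = 24 (B = -6 + 2*15 = -6 + 30 = 24)
S(O, Y) = 114 + Y
R(c, x) = (x + x² - 163*c)/(24 + c) (R(c, x) = (x + (-163*c + x*x))/(c + 24) = (x + (-163*c + x²))/(24 + c) = (x + (x² - 163*c))/(24 + c) = (x + x² - 163*c)/(24 + c))
S(-45, 78) + R(-99, -5) = (114 + 78) + (-5 + (-5)² - 163*(-99))/(24 - 99) = 192 + (-5 + 25 + 16137)/(-75) = 192 - 1/75*16157 = 192 - 16157/75 = -1757/75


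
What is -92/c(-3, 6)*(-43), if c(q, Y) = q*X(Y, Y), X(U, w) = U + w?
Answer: -989/9 ≈ -109.89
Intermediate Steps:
c(q, Y) = 2*Y*q (c(q, Y) = q*(Y + Y) = q*(2*Y) = 2*Y*q)
-92/c(-3, 6)*(-43) = -92/(2*6*(-3))*(-43) = -92/(-36)*(-43) = -92*(-1/36)*(-43) = (23/9)*(-43) = -989/9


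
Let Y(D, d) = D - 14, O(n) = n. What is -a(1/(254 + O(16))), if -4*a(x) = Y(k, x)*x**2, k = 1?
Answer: -13/291600 ≈ -4.4582e-5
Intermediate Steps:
Y(D, d) = -14 + D
a(x) = 13*x**2/4 (a(x) = -(-14 + 1)*x**2/4 = -(-13)*x**2/4 = 13*x**2/4)
-a(1/(254 + O(16))) = -13*(1/(254 + 16))**2/4 = -13*(1/270)**2/4 = -13/(4*72900) = -1*13/291600 = -13/291600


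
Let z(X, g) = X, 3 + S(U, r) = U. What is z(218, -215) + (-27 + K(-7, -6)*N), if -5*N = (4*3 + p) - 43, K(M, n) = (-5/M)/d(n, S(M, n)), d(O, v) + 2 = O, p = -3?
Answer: 5331/28 ≈ 190.39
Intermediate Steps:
S(U, r) = -3 + U
d(O, v) = -2 + O
K(M, n) = -5/(M*(-2 + n)) (K(M, n) = (-5/M)/(-2 + n) = -5/(M*(-2 + n)))
N = 34/5 (N = -((4*3 - 3) - 43)/5 = -((12 - 3) - 43)/5 = -(9 - 43)/5 = -1/5*(-34) = 34/5 ≈ 6.8000)
z(218, -215) + (-27 + K(-7, -6)*N) = 218 + (-27 - 5/(-7*(-2 - 6))*(34/5)) = 218 + (-27 - 5*(-1/7)/(-8)*(34/5)) = 218 + (-27 - 5*(-1/7)*(-1/8)*(34/5)) = 218 + (-27 - 5/56*34/5) = 218 + (-27 - 17/28) = 218 - 773/28 = 5331/28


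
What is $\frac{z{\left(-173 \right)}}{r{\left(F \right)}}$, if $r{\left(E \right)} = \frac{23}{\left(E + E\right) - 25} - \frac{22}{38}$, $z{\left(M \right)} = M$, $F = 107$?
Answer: $\frac{621243}{1642} \approx 378.35$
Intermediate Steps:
$r{\left(E \right)} = - \frac{11}{19} + \frac{23}{-25 + 2 E}$ ($r{\left(E \right)} = \frac{23}{2 E - 25} - \frac{11}{19} = \frac{23}{-25 + 2 E} - \frac{11}{19} = - \frac{11}{19} + \frac{23}{-25 + 2 E}$)
$\frac{z{\left(-173 \right)}}{r{\left(F \right)}} = - \frac{173}{\frac{2}{19} \frac{1}{-25 + 2 \cdot 107} \left(356 - 1177\right)} = - \frac{173}{\frac{2}{19} \frac{1}{-25 + 214} \left(356 - 1177\right)} = - \frac{173}{\frac{2}{19} \cdot \frac{1}{189} \left(-821\right)} = - \frac{173}{- \frac{1642}{3591}} = \left(-173\right) \left(- \frac{3591}{1642}\right) = \frac{621243}{1642}$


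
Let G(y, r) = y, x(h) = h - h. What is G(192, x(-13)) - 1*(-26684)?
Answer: 26876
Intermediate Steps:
x(h) = 0
G(192, x(-13)) - 1*(-26684) = 192 - 1*(-26684) = 192 + 26684 = 26876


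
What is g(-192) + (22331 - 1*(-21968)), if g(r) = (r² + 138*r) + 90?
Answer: 54757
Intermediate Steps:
g(r) = 90 + r² + 138*r
g(-192) + (22331 - 1*(-21968)) = (90 + (-192)² + 138*(-192)) + (22331 - 1*(-21968)) = (90 + 36864 - 26496) + (22331 + 21968) = 10458 + 44299 = 54757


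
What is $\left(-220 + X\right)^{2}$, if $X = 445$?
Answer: $50625$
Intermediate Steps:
$\left(-220 + X\right)^{2} = \left(-220 + 445\right)^{2} = 225^{2} = 50625$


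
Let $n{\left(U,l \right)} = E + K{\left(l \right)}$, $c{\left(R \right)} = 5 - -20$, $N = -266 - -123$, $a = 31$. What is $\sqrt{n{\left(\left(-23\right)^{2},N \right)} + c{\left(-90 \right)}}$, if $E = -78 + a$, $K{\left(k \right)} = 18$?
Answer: $2 i \approx 2.0 i$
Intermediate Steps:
$N = -143$ ($N = -266 + 123 = -143$)
$E = -47$ ($E = -78 + 31 = -47$)
$c{\left(R \right)} = 25$ ($c{\left(R \right)} = 5 + 20 = 25$)
$n{\left(U,l \right)} = -29$ ($n{\left(U,l \right)} = -47 + 18 = -29$)
$\sqrt{n{\left(\left(-23\right)^{2},N \right)} + c{\left(-90 \right)}} = \sqrt{-29 + 25} = \sqrt{-4} = 2 i$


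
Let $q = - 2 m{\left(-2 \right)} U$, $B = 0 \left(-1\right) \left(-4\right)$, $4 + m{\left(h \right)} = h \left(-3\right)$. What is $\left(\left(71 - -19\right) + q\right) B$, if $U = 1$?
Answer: $0$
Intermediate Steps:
$m{\left(h \right)} = -4 - 3 h$ ($m{\left(h \right)} = -4 + h \left(-3\right) = -4 - 3 h$)
$B = 0$ ($B = 0 \left(-4\right) = 0$)
$q = -4$ ($q = - 2 \left(-4 - -6\right) 1 = - 2 \left(-4 + 6\right) 1 = \left(-2\right) 2 \cdot 1 = \left(-4\right) 1 = -4$)
$\left(\left(71 - -19\right) + q\right) B = \left(\left(71 - -19\right) - 4\right) 0 = \left(\left(71 + 19\right) - 4\right) 0 = \left(90 - 4\right) 0 = 86 \cdot 0 = 0$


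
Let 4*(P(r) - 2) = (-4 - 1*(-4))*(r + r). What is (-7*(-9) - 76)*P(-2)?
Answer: -26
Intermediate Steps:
P(r) = 2 (P(r) = 2 + ((-4 - 1*(-4))*(r + r))/4 = 2 + ((-4 + 4)*(2*r))/4 = 2 + (0*(2*r))/4 = 2 + (¼)*0 = 2 + 0 = 2)
(-7*(-9) - 76)*P(-2) = (-7*(-9) - 76)*2 = (63 - 76)*2 = -13*2 = -26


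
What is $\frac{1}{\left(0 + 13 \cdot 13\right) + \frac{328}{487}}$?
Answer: $\frac{487}{82631} \approx 0.0058937$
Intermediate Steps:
$\frac{1}{\left(0 + 13 \cdot 13\right) + \frac{328}{487}} = \frac{1}{\left(0 + 169\right) + 328 \cdot \frac{1}{487}} = \frac{1}{169 + \frac{328}{487}} = \frac{1}{\frac{82631}{487}} = \frac{487}{82631}$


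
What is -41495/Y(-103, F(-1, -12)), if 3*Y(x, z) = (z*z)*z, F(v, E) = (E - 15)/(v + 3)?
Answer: 331960/6561 ≈ 50.596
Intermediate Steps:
F(v, E) = (-15 + E)/(3 + v)
Y(x, z) = z³/3 (Y(x, z) = ((z*z)*z)/3 = (z²*z)/3 = z³/3)
-41495/Y(-103, F(-1, -12)) = -41495*3*(3 - 1)³/(-15 - 12)³ = -41495/((-27/2)³/3) = -41495/((⅓)*(-19683/8)) = -41495/(-6561/8) = -41495*(-8/6561) = 331960/6561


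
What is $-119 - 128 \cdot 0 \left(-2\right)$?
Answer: $-119$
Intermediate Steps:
$-119 - 128 \cdot 0 \left(-2\right) = -119 - 0 = -119 + 0 = -119$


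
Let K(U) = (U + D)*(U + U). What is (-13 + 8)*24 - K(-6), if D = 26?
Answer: 120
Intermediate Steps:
K(U) = 2*U*(26 + U) (K(U) = (U + 26)*(U + U) = (26 + U)*(2*U) = 2*U*(26 + U))
(-13 + 8)*24 - K(-6) = (-13 + 8)*24 - 2*(-6)*(26 - 6) = -5*24 - 2*(-6)*20 = -120 - 1*(-240) = -120 + 240 = 120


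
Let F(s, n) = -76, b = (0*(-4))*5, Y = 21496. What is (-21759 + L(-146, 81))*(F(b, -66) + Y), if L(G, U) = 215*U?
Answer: -93048480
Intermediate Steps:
b = 0 (b = 0*5 = 0)
(-21759 + L(-146, 81))*(F(b, -66) + Y) = (-21759 + 215*81)*(-76 + 21496) = (-21759 + 17415)*21420 = -4344*21420 = -93048480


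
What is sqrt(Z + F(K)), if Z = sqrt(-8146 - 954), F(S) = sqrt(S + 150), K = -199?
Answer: sqrt(I)*sqrt(7 + 10*sqrt(91)) ≈ 7.1552 + 7.1552*I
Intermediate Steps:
F(S) = sqrt(150 + S)
Z = 10*I*sqrt(91) (Z = sqrt(-9100) = 10*I*sqrt(91) ≈ 95.394*I)
sqrt(Z + F(K)) = sqrt(10*I*sqrt(91) + sqrt(150 - 199)) = sqrt(10*I*sqrt(91) + sqrt(-49)) = sqrt(10*I*sqrt(91) + 7*I) = sqrt(7*I + 10*I*sqrt(91))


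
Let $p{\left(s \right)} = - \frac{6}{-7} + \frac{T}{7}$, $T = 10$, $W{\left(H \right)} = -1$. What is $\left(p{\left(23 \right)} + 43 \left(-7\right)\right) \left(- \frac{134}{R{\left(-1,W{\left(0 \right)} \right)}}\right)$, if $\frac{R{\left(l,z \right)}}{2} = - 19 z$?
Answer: $\frac{140097}{133} \approx 1053.4$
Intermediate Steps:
$R{\left(l,z \right)} = - 38 z$ ($R{\left(l,z \right)} = 2 \left(- 19 z\right) = - 38 z$)
$p{\left(s \right)} = \frac{16}{7}$ ($p{\left(s \right)} = - \frac{6}{-7} + \frac{10}{7} = \left(-6\right) \left(- \frac{1}{7}\right) + 10 \cdot \frac{1}{7} = \frac{6}{7} + \frac{10}{7} = \frac{16}{7}$)
$\left(p{\left(23 \right)} + 43 \left(-7\right)\right) \left(- \frac{134}{R{\left(-1,W{\left(0 \right)} \right)}}\right) = \left(\frac{16}{7} + 43 \left(-7\right)\right) \left(- \frac{134}{\left(-38\right) \left(-1\right)}\right) = \left(\frac{16}{7} - 301\right) \left(- \frac{134}{38}\right) = - \frac{2091 \left(\left(-134\right) \frac{1}{38}\right)}{7} = \left(- \frac{2091}{7}\right) \left(- \frac{67}{19}\right) = \frac{140097}{133}$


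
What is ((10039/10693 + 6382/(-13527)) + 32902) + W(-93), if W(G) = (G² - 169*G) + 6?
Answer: 8284420095641/144644211 ≈ 57274.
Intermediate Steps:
W(G) = 6 + G² - 169*G
((10039/10693 + 6382/(-13527)) + 32902) + W(-93) = ((10039/10693 + 6382/(-13527)) + 32902) + (6 + (-93)² - 169*(-93)) = ((10039*(1/10693) + 6382*(-1/13527)) + 32902) + (6 + 8649 + 15717) = ((10039/10693 - 6382/13527) + 32902) + 24372 = (67554827/144644211 + 32902) + 24372 = 4759151385149/144644211 + 24372 = 8284420095641/144644211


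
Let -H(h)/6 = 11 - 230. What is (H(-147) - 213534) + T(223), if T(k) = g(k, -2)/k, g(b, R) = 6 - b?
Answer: -47325277/223 ≈ -2.1222e+5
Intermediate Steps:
H(h) = 1314 (H(h) = -6*(11 - 230) = -6*(-219) = 1314)
T(k) = (6 - k)/k
(H(-147) - 213534) + T(223) = (1314 - 213534) + (6 - 1*223)/223 = -212220 + (6 - 223)/223 = -212220 + (1/223)*(-217) = -212220 - 217/223 = -47325277/223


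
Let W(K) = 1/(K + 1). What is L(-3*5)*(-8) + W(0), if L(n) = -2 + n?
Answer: 137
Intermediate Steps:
W(K) = 1/(1 + K)
L(-3*5)*(-8) + W(0) = (-2 - 3*5)*(-8) + 1/(1 + 0) = (-2 - 15)*(-8) + 1/1 = -17*(-8) + 1 = 136 + 1 = 137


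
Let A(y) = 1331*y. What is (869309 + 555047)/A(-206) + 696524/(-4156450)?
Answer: -1527810406416/284910099925 ≈ -5.3624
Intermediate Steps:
(869309 + 555047)/A(-206) + 696524/(-4156450) = (869309 + 555047)/((1331*(-206))) + 696524/(-4156450) = 1424356/(-274186) + 696524*(-1/4156450) = 1424356*(-1/274186) - 348262/2078225 = -712178/137093 - 348262/2078225 = -1527810406416/284910099925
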